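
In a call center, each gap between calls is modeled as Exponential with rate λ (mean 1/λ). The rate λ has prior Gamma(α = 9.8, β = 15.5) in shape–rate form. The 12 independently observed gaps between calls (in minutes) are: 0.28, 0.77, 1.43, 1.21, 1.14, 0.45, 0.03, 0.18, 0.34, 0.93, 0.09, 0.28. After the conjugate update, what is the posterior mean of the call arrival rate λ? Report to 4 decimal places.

With a Gamma(shape α, rate β) prior on the exponential rate λ, the posterior after n observations with total T = Σxᵢ is Gamma(α+n, β+T).
Sum of observations T = 7.13 minutes; n = 12.
Posterior: Gamma(9.8+12, 15.5+7.13) = Gamma(21.8, 22.63).
Posterior mean of λ = α/β = 21.8/22.63 = 0.9633.

0.9633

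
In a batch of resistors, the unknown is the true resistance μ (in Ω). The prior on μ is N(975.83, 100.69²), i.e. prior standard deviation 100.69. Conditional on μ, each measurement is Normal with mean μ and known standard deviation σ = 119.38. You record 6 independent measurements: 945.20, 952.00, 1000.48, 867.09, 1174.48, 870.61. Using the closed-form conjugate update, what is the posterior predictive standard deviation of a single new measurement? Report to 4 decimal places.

For Normal data with known variance σ², a Normal(μ₀, σ₀²) prior on μ is conjugate. Posterior precision = 1/σ₀² + n/σ²; posterior mean is the precision-weighted average of μ₀ and x̄.
σ₀² = 100.69² = 10138.4761, σ² = 119.38² = 14251.5844; σ² + n·σ₀² = 14251.5844 + 6·10138.4761 = 75082.441.
Posterior precision = 1/σ₀² + n/σ² = 1/10138.4761 + 6/14251.5844 = (σ² + n·σ₀²)/(σ₀²σ²) = 75082.441/(10138.4761·14251.5844); posterior variance σₙ² = σ₀²σ²/(σ² + n·σ₀²) = 10138.4761·14251.5844/75082.441 = 1924.409301.
Predictive variance for one new observation = σₙ² + σ² = 10138.4761·14251.5844/75082.441 + 14251.5844 = σ²·(σ₀² + 75082.441)/75082.441 = 14251.5844·85220.9171/75082.441 = 16175.993701; SD = √(14251.5844·85220.9171/75082.441) = 127.1849.

127.1849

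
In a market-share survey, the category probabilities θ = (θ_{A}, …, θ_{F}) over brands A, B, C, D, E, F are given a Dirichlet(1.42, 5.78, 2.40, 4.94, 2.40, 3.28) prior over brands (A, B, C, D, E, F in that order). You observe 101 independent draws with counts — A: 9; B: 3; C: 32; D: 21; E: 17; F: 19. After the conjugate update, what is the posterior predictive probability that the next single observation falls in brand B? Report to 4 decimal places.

The Dirichlet prior is conjugate to the Multinomial likelihood: each posterior αⱼ = prior αⱼ + observed count nⱼ.
Posterior concentration: (10.42, 8.78, 34.40, 25.94, 19.40, 22.28), total = 121.22.
P(next = B | data) = α_{B}/Σα = 0.0724.

0.0724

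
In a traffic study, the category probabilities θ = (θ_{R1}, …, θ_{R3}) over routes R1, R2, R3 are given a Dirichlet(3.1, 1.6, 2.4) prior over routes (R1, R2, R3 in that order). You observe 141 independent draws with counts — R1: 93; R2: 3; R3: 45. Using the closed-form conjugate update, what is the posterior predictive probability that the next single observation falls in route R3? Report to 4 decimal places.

0.3201

The Dirichlet prior is conjugate to the Multinomial likelihood: each posterior αⱼ = prior αⱼ + observed count nⱼ.
Posterior concentration: (96.1, 4.6, 47.4), total = 148.1.
P(next = R3 | data) = α_{R3}/Σα = 0.3201.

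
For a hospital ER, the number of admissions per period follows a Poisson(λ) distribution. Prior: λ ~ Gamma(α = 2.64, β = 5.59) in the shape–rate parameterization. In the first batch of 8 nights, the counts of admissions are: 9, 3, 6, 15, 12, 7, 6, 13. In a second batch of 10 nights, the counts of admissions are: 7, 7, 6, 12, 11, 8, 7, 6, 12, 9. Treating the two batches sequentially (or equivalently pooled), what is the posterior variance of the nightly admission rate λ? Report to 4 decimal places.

With a Gamma(shape α, rate β) prior, the Poisson likelihood is conjugate: the posterior is Gamma(α + ΣXᵢ, β + n).
Batch 1: sum of counts S = 71 over n = 8 nights.
After batch 1: Gamma(α+S, β+n) = Gamma(2.64+71, 5.59+8) = Gamma(73.64, 13.59).
Batch 2: sum of counts S = 85 over n = 10 nights.
After batch 2: Gamma(α+S, β+n) = Gamma(73.64+85, 13.59+10) = Gamma(158.64, 23.59).
Var = α/β² = 158.64/23.59² = 0.2851.

0.2851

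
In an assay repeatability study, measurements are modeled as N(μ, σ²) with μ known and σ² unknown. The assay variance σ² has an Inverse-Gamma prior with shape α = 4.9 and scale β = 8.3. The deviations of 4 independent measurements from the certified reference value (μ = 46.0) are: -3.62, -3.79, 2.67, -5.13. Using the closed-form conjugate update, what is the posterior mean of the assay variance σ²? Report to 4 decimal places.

With known mean μ and an Inverse-Gamma(α, β) prior on σ², the Normal likelihood is conjugate: posterior is Inv-Gamma(α + n/2, β + Σ(xᵢ−μ)²/2).
Σ(xᵢ−μ)² = (-3.62)² + (-3.79)² + (2.67)² + (-5.13)² = 60.9143.
Posterior: Inv-Gamma(4.9 + 4/2, 8.3 + 60.9143/2) = Inv-Gamma(6.90, 38.75715).
E[σ²|data] = β/(α−1) = 38.75715/5.90 = 6.5690.

6.5690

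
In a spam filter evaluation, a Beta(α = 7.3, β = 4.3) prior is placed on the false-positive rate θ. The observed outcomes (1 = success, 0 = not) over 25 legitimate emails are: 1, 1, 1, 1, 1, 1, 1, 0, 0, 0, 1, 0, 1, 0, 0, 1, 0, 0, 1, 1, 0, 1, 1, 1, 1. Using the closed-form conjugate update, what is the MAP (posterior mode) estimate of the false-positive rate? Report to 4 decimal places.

0.6445

The Beta prior is conjugate to a Binomial/Bernoulli likelihood; the update adds successes to α and failures to β.
Posterior: Beta(α+k, β+n−k) = Beta(7.3+16, 4.3+9) = Beta(23.3, 13.3).
Mode of Beta(a,b) for a,b>1 is (a−1)/(a+b−2) = 22.3/34.6 = 0.6445.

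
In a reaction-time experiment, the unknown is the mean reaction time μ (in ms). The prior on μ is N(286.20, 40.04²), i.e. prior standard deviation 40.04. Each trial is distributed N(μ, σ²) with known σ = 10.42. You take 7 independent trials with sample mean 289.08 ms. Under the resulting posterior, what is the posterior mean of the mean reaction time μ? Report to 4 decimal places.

289.0524

For Normal data with known variance σ², a Normal(μ₀, σ₀²) prior on μ is conjugate. Posterior precision = 1/σ₀² + n/σ²; posterior mean is the precision-weighted average of μ₀ and x̄.
n·x̄ = 7·289.08 = 2023.56.
σ₀² = 40.04² = 1603.2016, σ² = 10.42² = 108.5764; σ² + n·σ₀² = 108.5764 + 7·1603.2016 = 11330.9876.
Posterior mean = (μ₀/σ₀² + n·x̄/σ²)/(1/σ₀² + n/σ²) = (σ²·μ₀ + σ₀²·n·x̄)/(σ² + n·σ₀²) = (108.5764·286.20 + 1603.2016·2023.56)/11330.9876 = 3275249.195376/11330.9876 = 289.0524.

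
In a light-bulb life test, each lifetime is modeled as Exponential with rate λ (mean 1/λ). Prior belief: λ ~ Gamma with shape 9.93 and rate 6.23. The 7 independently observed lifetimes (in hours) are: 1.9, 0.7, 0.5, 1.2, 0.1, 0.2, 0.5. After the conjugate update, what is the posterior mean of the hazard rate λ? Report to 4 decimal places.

1.4943

With a Gamma(shape α, rate β) prior on the exponential rate λ, the posterior after n observations with total T = Σxᵢ is Gamma(α+n, β+T).
Sum of observations T = 5.1 hours; n = 7.
Posterior: Gamma(9.93+7, 6.23+5.1) = Gamma(16.93, 11.33).
Posterior mean of λ = α/β = 16.93/11.33 = 1.4943.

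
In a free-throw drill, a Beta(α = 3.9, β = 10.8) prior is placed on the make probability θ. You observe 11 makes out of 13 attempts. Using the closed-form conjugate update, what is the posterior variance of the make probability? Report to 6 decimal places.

0.008661

The Beta prior is conjugate to a Binomial/Bernoulli likelihood; the update adds successes to α and failures to β.
Posterior: Beta(α+k, β+n−k) = Beta(3.9+11, 10.8+2) = Beta(14.9, 12.8).
Var = αβ/((α+β)²(α+β+1)) = 14.9·12.8/(27.7²·28.7) = 0.008661.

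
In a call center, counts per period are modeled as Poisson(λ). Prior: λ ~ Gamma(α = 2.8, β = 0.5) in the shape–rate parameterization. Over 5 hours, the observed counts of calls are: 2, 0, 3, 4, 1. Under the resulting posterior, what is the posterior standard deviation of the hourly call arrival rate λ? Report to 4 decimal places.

0.6505

With a Gamma(shape α, rate β) prior, the Poisson likelihood is conjugate: the posterior is Gamma(α + ΣXᵢ, β + n).
Sum of counts S = 10 over n = 5 hours.
Posterior: Gamma(α+S, β+n) = Gamma(2.8+10, 0.5+5) = Gamma(12.8, 5.5).
SD = √α/β = √12.8/5.5 = 0.6505.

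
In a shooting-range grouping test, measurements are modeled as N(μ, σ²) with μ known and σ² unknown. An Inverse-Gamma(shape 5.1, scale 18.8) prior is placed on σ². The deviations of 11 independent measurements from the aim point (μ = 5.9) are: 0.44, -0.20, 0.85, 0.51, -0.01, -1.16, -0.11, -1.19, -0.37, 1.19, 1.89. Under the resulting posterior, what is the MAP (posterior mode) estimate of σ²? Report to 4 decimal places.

With known mean μ and an Inverse-Gamma(α, β) prior on σ², the Normal likelihood is conjugate: posterior is Inv-Gamma(α + n/2, β + Σ(xᵢ−μ)²/2).
Σ(xᵢ−μ)² = (0.44)² + (-0.20)² + (0.85)² + (0.51)² + (-0.01)² + (-1.16)² + (-0.11)² + (-1.19)² + (-0.37)² + (1.19)² + (1.89)² = 9.1152.
Posterior: Inv-Gamma(5.1 + 11/2, 18.8 + 9.1152/2) = Inv-Gamma(10.60, 23.35760).
Mode = β/(α+1) = 23.35760/11.60 = 2.0136.

2.0136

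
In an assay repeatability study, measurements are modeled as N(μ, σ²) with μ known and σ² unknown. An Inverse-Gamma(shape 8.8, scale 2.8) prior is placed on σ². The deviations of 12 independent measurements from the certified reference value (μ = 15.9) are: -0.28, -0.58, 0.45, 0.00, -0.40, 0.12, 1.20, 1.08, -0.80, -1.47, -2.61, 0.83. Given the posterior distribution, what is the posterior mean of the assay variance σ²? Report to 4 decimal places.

With known mean μ and an Inverse-Gamma(α, β) prior on σ², the Normal likelihood is conjugate: posterior is Inv-Gamma(α + n/2, β + Σ(xᵢ−μ)²/2).
Σ(xᵢ−μ)² = (-0.28)² + (-0.58)² + (0.45)² + (0.00)² + (-0.40)² + (0.12)² + (1.20)² + (1.08)² + (-0.80)² + (-1.47)² + (-2.61)² + (0.83)² = 13.7000.
Posterior: Inv-Gamma(8.8 + 12/2, 2.8 + 13.7000/2) = Inv-Gamma(14.80, 9.65000).
E[σ²|data] = β/(α−1) = 9.65000/13.80 = 0.6993.

0.6993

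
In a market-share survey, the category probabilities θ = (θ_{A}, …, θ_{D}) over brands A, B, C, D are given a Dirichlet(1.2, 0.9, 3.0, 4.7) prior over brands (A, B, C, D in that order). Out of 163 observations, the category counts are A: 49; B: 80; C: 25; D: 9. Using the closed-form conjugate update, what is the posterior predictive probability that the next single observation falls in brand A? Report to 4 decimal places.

0.2905

The Dirichlet prior is conjugate to the Multinomial likelihood: each posterior αⱼ = prior αⱼ + observed count nⱼ.
Posterior concentration: (50.2, 80.9, 28.0, 13.7), total = 172.8.
P(next = A | data) = α_{A}/Σα = 0.2905.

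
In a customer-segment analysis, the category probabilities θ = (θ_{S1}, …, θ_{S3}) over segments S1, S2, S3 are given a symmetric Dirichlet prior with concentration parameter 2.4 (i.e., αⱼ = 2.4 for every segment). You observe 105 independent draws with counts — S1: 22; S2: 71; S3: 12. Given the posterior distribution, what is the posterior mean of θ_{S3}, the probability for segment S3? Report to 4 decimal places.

0.1283

The Dirichlet prior is conjugate to the Multinomial likelihood: each posterior αⱼ = prior αⱼ + observed count nⱼ.
Posterior concentration: (24.4, 73.4, 14.4), total = 112.2.
E[θ_{S3}|data] = α_{S3}/Σα = 14.4/112.2 = 0.1283.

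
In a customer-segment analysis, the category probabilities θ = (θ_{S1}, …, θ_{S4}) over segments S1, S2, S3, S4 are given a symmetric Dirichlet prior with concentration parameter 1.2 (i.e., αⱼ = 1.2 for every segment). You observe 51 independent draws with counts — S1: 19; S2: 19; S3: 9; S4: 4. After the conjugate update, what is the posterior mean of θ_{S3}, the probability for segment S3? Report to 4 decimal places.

The Dirichlet prior is conjugate to the Multinomial likelihood: each posterior αⱼ = prior αⱼ + observed count nⱼ.
Posterior concentration: (20.2, 20.2, 10.2, 5.2), total = 55.8.
E[θ_{S3}|data] = α_{S3}/Σα = 10.2/55.8 = 0.1828.

0.1828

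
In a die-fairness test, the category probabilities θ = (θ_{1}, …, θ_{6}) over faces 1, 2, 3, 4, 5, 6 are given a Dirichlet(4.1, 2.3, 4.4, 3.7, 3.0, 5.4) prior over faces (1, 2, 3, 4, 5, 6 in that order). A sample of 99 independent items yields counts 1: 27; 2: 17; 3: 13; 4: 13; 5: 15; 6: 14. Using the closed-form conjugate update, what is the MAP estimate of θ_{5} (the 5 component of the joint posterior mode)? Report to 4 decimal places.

The Dirichlet prior is conjugate to the Multinomial likelihood: each posterior αⱼ = prior αⱼ + observed count nⱼ.
Posterior concentration: (31.1, 19.3, 17.4, 16.7, 18.0, 19.4), total = 121.9.
Joint mode component: (α_{5}−1)/(Σα−K) = 17.0/115.9 = 0.1467.

0.1467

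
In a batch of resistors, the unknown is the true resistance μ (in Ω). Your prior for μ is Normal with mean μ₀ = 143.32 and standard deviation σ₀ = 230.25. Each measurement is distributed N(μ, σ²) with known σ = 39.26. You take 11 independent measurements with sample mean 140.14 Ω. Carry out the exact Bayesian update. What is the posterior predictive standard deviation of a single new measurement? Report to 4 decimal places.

41.0012

For Normal data with known variance σ², a Normal(μ₀, σ₀²) prior on μ is conjugate. Posterior precision = 1/σ₀² + n/σ²; posterior mean is the precision-weighted average of μ₀ and x̄.
σ₀² = 230.25² = 53015.0625, σ² = 39.26² = 1541.3476; σ² + n·σ₀² = 1541.3476 + 11·53015.0625 = 584707.0351.
Posterior precision = 1/σ₀² + n/σ² = 1/53015.0625 + 11/1541.3476 = (σ² + n·σ₀²)/(σ₀²σ²) = 584707.0351/(53015.0625·1541.3476); posterior variance σₙ² = σ₀²σ²/(σ² + n·σ₀²) = 53015.0625·1541.3476/584707.0351 = 139.753132.
Predictive variance for one new observation = σₙ² + σ² = 53015.0625·1541.3476/584707.0351 + 1541.3476 = σ²·(σ₀² + 584707.0351)/584707.0351 = 1541.3476·637722.0976/584707.0351 = 1681.100732; SD = √(1541.3476·637722.0976/584707.0351) = 41.0012.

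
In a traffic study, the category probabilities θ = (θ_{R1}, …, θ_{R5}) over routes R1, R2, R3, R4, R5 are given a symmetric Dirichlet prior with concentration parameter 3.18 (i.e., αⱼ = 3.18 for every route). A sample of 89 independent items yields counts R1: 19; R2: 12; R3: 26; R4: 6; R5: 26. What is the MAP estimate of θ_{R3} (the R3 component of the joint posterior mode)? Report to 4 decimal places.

The Dirichlet prior is conjugate to the Multinomial likelihood: each posterior αⱼ = prior αⱼ + observed count nⱼ.
Posterior concentration: (22.18, 15.18, 29.18, 9.18, 29.18), total = 104.90.
Joint mode component: (α_{R3}−1)/(Σα−K) = 28.18/99.90 = 0.2821.

0.2821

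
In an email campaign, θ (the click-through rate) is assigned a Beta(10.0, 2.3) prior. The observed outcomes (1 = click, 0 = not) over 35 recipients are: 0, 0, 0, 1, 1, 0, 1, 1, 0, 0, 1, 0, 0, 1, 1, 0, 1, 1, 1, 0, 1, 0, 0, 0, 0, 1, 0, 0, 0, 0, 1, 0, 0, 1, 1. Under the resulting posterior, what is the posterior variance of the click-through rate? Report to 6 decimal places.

0.005159

The Beta prior is conjugate to a Binomial/Bernoulli likelihood; the update adds successes to α and failures to β.
Posterior: Beta(α+k, β+n−k) = Beta(10.0+15, 2.3+20) = Beta(25.0, 22.3).
Var = αβ/((α+β)²(α+β+1)) = 25.0·22.3/(47.3²·48.3) = 0.005159.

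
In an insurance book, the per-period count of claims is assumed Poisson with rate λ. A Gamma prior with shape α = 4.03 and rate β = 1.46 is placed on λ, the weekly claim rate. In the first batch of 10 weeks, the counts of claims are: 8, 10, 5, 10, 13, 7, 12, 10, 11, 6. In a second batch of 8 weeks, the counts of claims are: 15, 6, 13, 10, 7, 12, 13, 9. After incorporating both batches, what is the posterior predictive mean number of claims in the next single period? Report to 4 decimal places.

With a Gamma(shape α, rate β) prior, the Poisson likelihood is conjugate: the posterior is Gamma(α + ΣXᵢ, β + n).
Batch 1: sum of counts S = 92 over n = 10 weeks.
After batch 1: Gamma(α+S, β+n) = Gamma(4.03+92, 1.46+10) = Gamma(96.03, 11.46).
Batch 2: sum of counts S = 85 over n = 8 weeks.
After batch 2: Gamma(α+S, β+n) = Gamma(96.03+85, 11.46+8) = Gamma(181.03, 19.46).
The predictive distribution for one future period is NegBinom with mean α/β = 9.3027.

9.3027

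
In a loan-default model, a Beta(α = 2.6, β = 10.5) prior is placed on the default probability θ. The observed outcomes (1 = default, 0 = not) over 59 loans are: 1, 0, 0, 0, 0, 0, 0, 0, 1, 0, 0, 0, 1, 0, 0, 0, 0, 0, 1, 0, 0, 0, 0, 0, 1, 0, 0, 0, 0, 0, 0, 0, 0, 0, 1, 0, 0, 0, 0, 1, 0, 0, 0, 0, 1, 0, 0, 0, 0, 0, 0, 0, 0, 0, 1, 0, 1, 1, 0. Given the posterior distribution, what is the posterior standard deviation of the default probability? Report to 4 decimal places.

0.0458

The Beta prior is conjugate to a Binomial/Bernoulli likelihood; the update adds successes to α and failures to β.
Posterior: Beta(α+k, β+n−k) = Beta(2.6+11, 10.5+48) = Beta(13.6, 58.5).
Var = αβ/((α+β)²(α+β+1)) = 13.6·58.5/(72.1²·73.1) = 0.00209366; SD = √0.00209366 = 0.0458.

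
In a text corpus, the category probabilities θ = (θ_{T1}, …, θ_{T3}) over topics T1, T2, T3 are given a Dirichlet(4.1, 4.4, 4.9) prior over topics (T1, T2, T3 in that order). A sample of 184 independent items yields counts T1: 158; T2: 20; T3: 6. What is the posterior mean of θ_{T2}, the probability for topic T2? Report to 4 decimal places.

0.1236

The Dirichlet prior is conjugate to the Multinomial likelihood: each posterior αⱼ = prior αⱼ + observed count nⱼ.
Posterior concentration: (162.1, 24.4, 10.9), total = 197.4.
E[θ_{T2}|data] = α_{T2}/Σα = 24.4/197.4 = 0.1236.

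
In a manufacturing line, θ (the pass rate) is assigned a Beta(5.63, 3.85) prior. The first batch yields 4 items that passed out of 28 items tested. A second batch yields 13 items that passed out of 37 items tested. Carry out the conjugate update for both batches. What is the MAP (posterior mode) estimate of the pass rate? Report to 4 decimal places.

0.2984

The Beta prior is conjugate to a Binomial/Bernoulli likelihood; the update adds successes to α and failures to β.
After batch 1: Beta(5.63+4, 3.85+24) = Beta(9.63, 27.85).
After batch 2: Beta(9.63+13, 27.85+24) = Beta(22.63, 51.85).
Mode of Beta(a,b) for a,b>1 is (a−1)/(a+b−2) = 21.63/72.48 = 0.2984.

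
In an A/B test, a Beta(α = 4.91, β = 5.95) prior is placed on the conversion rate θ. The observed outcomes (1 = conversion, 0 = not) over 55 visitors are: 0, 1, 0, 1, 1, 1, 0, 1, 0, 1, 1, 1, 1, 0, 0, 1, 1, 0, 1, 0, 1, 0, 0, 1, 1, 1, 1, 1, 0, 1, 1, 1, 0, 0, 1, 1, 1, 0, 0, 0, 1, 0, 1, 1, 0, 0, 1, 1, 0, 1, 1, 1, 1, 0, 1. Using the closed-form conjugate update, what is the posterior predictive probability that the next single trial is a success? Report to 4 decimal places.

0.5908

The Beta prior is conjugate to a Binomial/Bernoulli likelihood; the update adds successes to α and failures to β.
Posterior: Beta(α+k, β+n−k) = Beta(4.91+34, 5.95+21) = Beta(38.91, 26.95).
For a single future Bernoulli trial, P(success | data) = α/(α+β) = 0.5908.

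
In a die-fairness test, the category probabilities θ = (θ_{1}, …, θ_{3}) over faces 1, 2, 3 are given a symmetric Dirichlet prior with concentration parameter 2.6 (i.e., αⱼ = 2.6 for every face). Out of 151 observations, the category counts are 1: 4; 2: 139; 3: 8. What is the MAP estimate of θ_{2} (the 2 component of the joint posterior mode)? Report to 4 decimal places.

0.9024

The Dirichlet prior is conjugate to the Multinomial likelihood: each posterior αⱼ = prior αⱼ + observed count nⱼ.
Posterior concentration: (6.6, 141.6, 10.6), total = 158.8.
Joint mode component: (α_{2}−1)/(Σα−K) = 140.6/155.8 = 0.9024.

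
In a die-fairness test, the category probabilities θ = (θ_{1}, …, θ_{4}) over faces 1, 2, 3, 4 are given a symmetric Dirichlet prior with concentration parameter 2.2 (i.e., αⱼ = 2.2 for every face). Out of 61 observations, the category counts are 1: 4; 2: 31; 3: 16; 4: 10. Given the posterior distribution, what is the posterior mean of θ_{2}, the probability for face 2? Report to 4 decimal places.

0.4756

The Dirichlet prior is conjugate to the Multinomial likelihood: each posterior αⱼ = prior αⱼ + observed count nⱼ.
Posterior concentration: (6.2, 33.2, 18.2, 12.2), total = 69.8.
E[θ_{2}|data] = α_{2}/Σα = 33.2/69.8 = 0.4756.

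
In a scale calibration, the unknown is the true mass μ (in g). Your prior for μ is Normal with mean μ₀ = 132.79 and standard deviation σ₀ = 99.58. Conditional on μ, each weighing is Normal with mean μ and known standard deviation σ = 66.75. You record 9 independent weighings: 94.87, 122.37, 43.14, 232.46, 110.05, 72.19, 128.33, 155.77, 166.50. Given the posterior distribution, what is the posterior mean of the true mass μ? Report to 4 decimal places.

For Normal data with known variance σ², a Normal(μ₀, σ₀²) prior on μ is conjugate. Posterior precision = 1/σ₀² + n/σ²; posterior mean is the precision-weighted average of μ₀ and x̄.
Σxᵢ = 94.87 + 122.37 + 43.14 + 232.46 + 110.05 + 72.19 + 128.33 + 155.77 + 166.50 = 1125.68, so n·x̄ = 1125.68.
σ₀² = 99.58² = 9916.1764, σ² = 66.75² = 4455.5625; σ² + n·σ₀² = 4455.5625 + 9·9916.1764 = 93701.1501.
Posterior mean = (μ₀/σ₀² + n·x̄/σ²)/(1/σ₀² + n/σ²) = (σ²·μ₀ + σ₀²·n·x̄)/(σ² + n·σ₀²) = (4455.5625·132.79 + 9916.1764·1125.68)/93701.1501 = 11754095.594327/93701.1501 = 125.4424.

125.4424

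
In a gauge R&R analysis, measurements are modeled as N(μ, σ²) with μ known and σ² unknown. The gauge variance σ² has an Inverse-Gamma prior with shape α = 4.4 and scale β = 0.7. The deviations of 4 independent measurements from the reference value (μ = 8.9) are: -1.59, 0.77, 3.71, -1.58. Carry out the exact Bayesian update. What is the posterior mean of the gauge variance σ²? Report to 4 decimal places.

With known mean μ and an Inverse-Gamma(α, β) prior on σ², the Normal likelihood is conjugate: posterior is Inv-Gamma(α + n/2, β + Σ(xᵢ−μ)²/2).
Σ(xᵢ−μ)² = (-1.59)² + (0.77)² + (3.71)² + (-1.58)² = 19.3815.
Posterior: Inv-Gamma(4.4 + 4/2, 0.7 + 19.3815/2) = Inv-Gamma(6.40, 10.39075).
E[σ²|data] = β/(α−1) = 10.39075/5.40 = 1.9242.

1.9242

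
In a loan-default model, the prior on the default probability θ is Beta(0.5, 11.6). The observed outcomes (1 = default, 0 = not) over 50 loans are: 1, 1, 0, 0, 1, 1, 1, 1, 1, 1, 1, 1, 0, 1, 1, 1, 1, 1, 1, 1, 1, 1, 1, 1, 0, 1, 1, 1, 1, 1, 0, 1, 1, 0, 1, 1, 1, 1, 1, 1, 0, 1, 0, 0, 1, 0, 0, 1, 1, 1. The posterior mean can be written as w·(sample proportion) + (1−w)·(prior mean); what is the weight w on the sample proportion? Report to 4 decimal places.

The Beta prior is conjugate to a Binomial/Bernoulli likelihood; the update adds successes to α and failures to β.
Posterior mean = (α₀+k)/(α₀+β₀+n) = [n/(α₀+β₀+n)]·(k/n) + [(α₀+β₀)/(α₀+β₀+n)]·α₀/(α₀+β₀), so only n and the prior enter the weight.
The weight on the data is w = n/(α₀+β₀+n) = 50/(0.5+11.6+50) = 50/62.1 = 0.8052.

0.8052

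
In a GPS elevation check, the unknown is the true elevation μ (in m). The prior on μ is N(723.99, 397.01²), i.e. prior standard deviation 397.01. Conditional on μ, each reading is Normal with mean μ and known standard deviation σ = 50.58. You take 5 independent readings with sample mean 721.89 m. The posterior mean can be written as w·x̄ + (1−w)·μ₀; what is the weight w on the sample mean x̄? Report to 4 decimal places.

0.9968

For Normal data with known variance σ², a Normal(μ₀, σ₀²) prior on μ is conjugate. Posterior precision = 1/σ₀² + n/σ²; posterior mean is the precision-weighted average of μ₀ and x̄.
σ₀² = 397.01² = 157616.9401, σ² = 50.58² = 2558.3364. Prior precision 1/σ₀² = 1/157616.9401; data precision n/σ² = 5/2558.3364.
w = (n/σ²)/(1/σ₀² + n/σ²) = n·σ₀²/(σ² + n·σ₀²) = 5·157616.9401/(2558.3364 + 5·157616.9401) = 788084.7005/790643.0369 = 0.9968.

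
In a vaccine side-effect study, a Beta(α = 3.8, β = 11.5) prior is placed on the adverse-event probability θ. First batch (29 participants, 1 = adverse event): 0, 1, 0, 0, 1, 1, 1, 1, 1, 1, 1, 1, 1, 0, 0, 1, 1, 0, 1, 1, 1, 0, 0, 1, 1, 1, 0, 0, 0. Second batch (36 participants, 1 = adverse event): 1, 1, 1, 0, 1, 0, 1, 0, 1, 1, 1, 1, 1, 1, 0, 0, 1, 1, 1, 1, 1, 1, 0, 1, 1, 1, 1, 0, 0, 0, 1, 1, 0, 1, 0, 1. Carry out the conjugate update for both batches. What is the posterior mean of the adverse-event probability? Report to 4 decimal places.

The Beta prior is conjugate to a Binomial/Bernoulli likelihood; the update adds successes to α and failures to β.
After batch 1: Beta(3.8+18, 11.5+11) = Beta(21.8, 22.5).
After batch 2: Beta(21.8+25, 22.5+11) = Beta(46.8, 33.5).
Posterior mean = α/(α+β) = 46.8/80.3 = 0.5828.

0.5828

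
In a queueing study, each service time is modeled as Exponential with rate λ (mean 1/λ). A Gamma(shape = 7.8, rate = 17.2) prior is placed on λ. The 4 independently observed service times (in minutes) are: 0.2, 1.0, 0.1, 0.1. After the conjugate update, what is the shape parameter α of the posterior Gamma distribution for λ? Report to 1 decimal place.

11.8

With a Gamma(shape α, rate β) prior on the exponential rate λ, the posterior after n observations with total T = Σxᵢ is Gamma(α+n, β+T).
Sum of observations T = 1.4 minutes; n = 4.
Posterior: Gamma(7.8+4, 17.2+1.4) = Gamma(11.8, 18.6).
Posterior α = 11.8.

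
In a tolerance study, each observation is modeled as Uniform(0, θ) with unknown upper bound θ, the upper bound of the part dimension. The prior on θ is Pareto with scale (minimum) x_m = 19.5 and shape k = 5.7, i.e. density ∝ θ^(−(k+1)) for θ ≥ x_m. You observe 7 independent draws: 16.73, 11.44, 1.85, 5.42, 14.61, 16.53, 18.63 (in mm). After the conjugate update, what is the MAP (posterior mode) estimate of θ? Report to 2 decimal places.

A Pareto(scale x_m, shape k) prior on the upper bound θ of Uniform(0, θ) is conjugate: posterior is Pareto(max(x_m, max xᵢ), k + n).
Sample maximum = 18.63; prior scale x_m = 19.5 → posterior scale = max = 19.50.
Posterior shape = 5.7 + 7 = 12.7.
The Pareto density is decreasing on [x_m, ∞), so the mode is x_m = 19.50.

19.50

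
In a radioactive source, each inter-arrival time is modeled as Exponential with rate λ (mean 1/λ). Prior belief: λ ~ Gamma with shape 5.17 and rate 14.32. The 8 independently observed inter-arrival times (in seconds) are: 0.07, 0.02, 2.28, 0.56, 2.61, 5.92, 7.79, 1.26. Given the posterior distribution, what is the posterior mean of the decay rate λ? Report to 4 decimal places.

0.3781

With a Gamma(shape α, rate β) prior on the exponential rate λ, the posterior after n observations with total T = Σxᵢ is Gamma(α+n, β+T).
Sum of observations T = 20.51 seconds; n = 8.
Posterior: Gamma(5.17+8, 14.32+20.51) = Gamma(13.17, 34.83).
Posterior mean of λ = α/β = 13.17/34.83 = 0.3781.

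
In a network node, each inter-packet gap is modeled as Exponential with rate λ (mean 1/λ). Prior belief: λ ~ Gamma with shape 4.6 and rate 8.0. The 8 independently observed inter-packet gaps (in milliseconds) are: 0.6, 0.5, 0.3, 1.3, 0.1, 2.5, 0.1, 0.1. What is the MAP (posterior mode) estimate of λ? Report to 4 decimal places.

0.8593

With a Gamma(shape α, rate β) prior on the exponential rate λ, the posterior after n observations with total T = Σxᵢ is Gamma(α+n, β+T).
Sum of observations T = 5.5 milliseconds; n = 8.
Posterior: Gamma(4.6+8, 8.0+5.5) = Gamma(12.6, 13.5).
Mode = (α−1)/β = 0.8593.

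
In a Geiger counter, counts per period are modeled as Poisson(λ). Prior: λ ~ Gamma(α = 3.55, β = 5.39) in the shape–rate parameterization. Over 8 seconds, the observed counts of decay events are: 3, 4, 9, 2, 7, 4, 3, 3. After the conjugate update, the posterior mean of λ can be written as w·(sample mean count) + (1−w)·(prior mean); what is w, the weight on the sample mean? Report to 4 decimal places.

0.5975

With a Gamma(shape α, rate β) prior, the Poisson likelihood is conjugate: the posterior is Gamma(α + ΣXᵢ, β + n).
Posterior mean = (α₀+S)/(β₀+n) = [n/(β₀+n)]·(S/n) + [β₀/(β₀+n)]·(α₀/β₀), so only n and β₀ enter the weight.
Weight on data w = n/(β₀+n) = 8/(5.39+8) = 8/13.39 = 0.5975.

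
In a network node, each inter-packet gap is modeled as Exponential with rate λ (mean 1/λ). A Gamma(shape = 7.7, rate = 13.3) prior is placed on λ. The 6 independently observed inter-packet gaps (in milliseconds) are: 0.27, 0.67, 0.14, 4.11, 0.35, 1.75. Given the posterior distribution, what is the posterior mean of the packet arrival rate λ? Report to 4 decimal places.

0.6654

With a Gamma(shape α, rate β) prior on the exponential rate λ, the posterior after n observations with total T = Σxᵢ is Gamma(α+n, β+T).
Sum of observations T = 7.29 milliseconds; n = 6.
Posterior: Gamma(7.7+6, 13.3+7.29) = Gamma(13.7, 20.59).
Posterior mean of λ = α/β = 13.7/20.59 = 0.6654.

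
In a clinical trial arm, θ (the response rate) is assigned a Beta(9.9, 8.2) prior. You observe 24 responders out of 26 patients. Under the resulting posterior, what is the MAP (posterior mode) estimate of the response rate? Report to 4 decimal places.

The Beta prior is conjugate to a Binomial/Bernoulli likelihood; the update adds successes to α and failures to β.
Posterior: Beta(α+k, β+n−k) = Beta(9.9+24, 8.2+2) = Beta(33.9, 10.2).
Mode of Beta(a,b) for a,b>1 is (a−1)/(a+b−2) = 32.9/42.1 = 0.7815.

0.7815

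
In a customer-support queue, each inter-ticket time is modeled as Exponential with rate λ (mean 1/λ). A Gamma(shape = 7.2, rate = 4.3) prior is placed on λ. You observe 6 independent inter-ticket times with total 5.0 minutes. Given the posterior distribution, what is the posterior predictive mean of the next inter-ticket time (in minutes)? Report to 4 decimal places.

0.7623

With a Gamma(shape α, rate β) prior on the exponential rate λ, the posterior after n observations with total T = Σxᵢ is Gamma(α+n, β+T).
Posterior: Gamma(7.2+6, 4.3+5.0) = Gamma(13.2, 9.3).
The predictive distribution for the next observation is Lomax; its mean is β/(α−1) = 9.3/12.2 = 0.7623.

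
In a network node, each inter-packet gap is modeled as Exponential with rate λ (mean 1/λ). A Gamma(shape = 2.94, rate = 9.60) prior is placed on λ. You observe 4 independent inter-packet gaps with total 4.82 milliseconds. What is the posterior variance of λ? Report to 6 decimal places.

With a Gamma(shape α, rate β) prior on the exponential rate λ, the posterior after n observations with total T = Σxᵢ is Gamma(α+n, β+T).
Posterior: Gamma(2.94+4, 9.60+4.82) = Gamma(6.94, 14.42).
Var = α/β² = 0.033376.

0.033376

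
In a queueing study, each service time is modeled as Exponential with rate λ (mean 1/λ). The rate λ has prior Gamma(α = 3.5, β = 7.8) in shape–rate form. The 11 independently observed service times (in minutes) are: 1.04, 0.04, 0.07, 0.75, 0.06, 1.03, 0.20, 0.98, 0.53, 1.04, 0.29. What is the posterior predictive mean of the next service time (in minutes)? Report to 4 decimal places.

1.0244

With a Gamma(shape α, rate β) prior on the exponential rate λ, the posterior after n observations with total T = Σxᵢ is Gamma(α+n, β+T).
Sum of observations T = 6.03 minutes; n = 11.
Posterior: Gamma(3.5+11, 7.8+6.03) = Gamma(14.5, 13.83).
The predictive distribution for the next observation is Lomax; its mean is β/(α−1) = 13.83/13.5 = 1.0244.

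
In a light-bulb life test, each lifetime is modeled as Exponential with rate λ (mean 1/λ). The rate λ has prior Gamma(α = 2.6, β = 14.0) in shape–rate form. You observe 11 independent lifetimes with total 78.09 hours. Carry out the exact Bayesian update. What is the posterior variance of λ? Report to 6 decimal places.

0.001604

With a Gamma(shape α, rate β) prior on the exponential rate λ, the posterior after n observations with total T = Σxᵢ is Gamma(α+n, β+T).
Posterior: Gamma(2.6+11, 14.0+78.09) = Gamma(13.6, 92.09).
Var = α/β² = 0.001604.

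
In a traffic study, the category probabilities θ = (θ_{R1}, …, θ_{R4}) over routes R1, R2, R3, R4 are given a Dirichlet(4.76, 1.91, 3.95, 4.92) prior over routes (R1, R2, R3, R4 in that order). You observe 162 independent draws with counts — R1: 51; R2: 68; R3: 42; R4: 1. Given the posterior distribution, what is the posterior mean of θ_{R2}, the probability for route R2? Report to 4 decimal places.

0.3938

The Dirichlet prior is conjugate to the Multinomial likelihood: each posterior αⱼ = prior αⱼ + observed count nⱼ.
Posterior concentration: (55.76, 69.91, 45.95, 5.92), total = 177.54.
E[θ_{R2}|data] = α_{R2}/Σα = 69.91/177.54 = 0.3938.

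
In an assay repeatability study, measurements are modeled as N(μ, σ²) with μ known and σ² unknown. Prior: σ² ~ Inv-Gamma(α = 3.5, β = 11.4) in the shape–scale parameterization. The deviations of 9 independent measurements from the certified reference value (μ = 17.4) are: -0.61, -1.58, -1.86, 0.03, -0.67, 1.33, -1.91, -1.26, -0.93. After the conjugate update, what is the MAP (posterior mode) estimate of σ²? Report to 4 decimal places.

2.0804

With known mean μ and an Inverse-Gamma(α, β) prior on σ², the Normal likelihood is conjugate: posterior is Inv-Gamma(α + n/2, β + Σ(xᵢ−μ)²/2).
Σ(xᵢ−μ)² = (-0.61)² + (-1.58)² + (-1.86)² + (0.03)² + (-0.67)² + (1.33)² + (-1.91)² + (-1.26)² + (-0.93)² = 14.6474.
Posterior: Inv-Gamma(3.5 + 9/2, 11.4 + 14.6474/2) = Inv-Gamma(8.00, 18.72370).
Mode = β/(α+1) = 18.72370/9.00 = 2.0804.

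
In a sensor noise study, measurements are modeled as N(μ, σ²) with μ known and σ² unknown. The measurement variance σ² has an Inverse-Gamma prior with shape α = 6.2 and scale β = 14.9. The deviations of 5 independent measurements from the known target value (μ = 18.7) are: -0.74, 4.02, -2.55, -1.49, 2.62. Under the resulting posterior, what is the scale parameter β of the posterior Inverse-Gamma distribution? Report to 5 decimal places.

31.04750

With known mean μ and an Inverse-Gamma(α, β) prior on σ², the Normal likelihood is conjugate: posterior is Inv-Gamma(α + n/2, β + Σ(xᵢ−μ)²/2).
Σ(xᵢ−μ)² = (-0.74)² + (4.02)² + (-2.55)² + (-1.49)² + (2.62)² = 32.2950.
Posterior: Inv-Gamma(6.2 + 5/2, 14.9 + 32.2950/2) = Inv-Gamma(8.70, 31.04750).
Posterior β = 31.04750.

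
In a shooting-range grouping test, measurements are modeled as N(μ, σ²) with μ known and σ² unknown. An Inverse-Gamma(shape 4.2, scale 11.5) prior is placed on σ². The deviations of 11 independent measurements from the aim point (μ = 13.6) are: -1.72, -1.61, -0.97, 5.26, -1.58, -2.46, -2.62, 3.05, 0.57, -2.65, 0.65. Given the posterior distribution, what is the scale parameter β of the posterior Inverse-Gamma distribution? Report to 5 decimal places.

With known mean μ and an Inverse-Gamma(α, β) prior on σ², the Normal likelihood is conjugate: posterior is Inv-Gamma(α + n/2, β + Σ(xᵢ−μ)²/2).
Σ(xᵢ−μ)² = (-1.72)² + (-1.61)² + (-0.97)² + (5.26)² + (-1.58)² + (-2.46)² + (-2.62)² + (3.05)² + (0.57)² + (-2.65)² + (0.65)² = 66.6438.
Posterior: Inv-Gamma(4.2 + 11/2, 11.5 + 66.6438/2) = Inv-Gamma(9.70, 44.82190).
Posterior β = 44.82190.

44.82190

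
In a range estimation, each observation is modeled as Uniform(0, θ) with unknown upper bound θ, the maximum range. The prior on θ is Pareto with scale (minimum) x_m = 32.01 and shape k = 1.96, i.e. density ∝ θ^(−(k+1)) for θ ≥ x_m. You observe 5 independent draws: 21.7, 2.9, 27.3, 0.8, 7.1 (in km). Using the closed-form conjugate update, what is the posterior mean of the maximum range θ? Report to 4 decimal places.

37.3808

A Pareto(scale x_m, shape k) prior on the upper bound θ of Uniform(0, θ) is conjugate: posterior is Pareto(max(x_m, max xᵢ), k + n).
Sample maximum = 27.3; prior scale x_m = 32.01 → posterior scale = max = 32.01.
Posterior shape = 1.96 + 5 = 6.96.
E[θ|data] = k·x_m/(k−1) = 6.96·32.01/5.96 = 37.3808.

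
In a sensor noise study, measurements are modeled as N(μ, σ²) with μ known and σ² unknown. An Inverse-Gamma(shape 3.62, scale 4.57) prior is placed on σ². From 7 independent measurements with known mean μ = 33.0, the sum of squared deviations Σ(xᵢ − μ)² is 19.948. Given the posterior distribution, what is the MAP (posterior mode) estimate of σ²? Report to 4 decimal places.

With known mean μ and an Inverse-Gamma(α, β) prior on σ², the Normal likelihood is conjugate: posterior is Inv-Gamma(α + n/2, β + Σ(xᵢ−μ)²/2).
Posterior: Inv-Gamma(3.62 + 7/2, 4.57 + 19.948/2) = Inv-Gamma(7.12, 14.5440).
Mode = β/(α+1) = 14.5440/8.12 = 1.7911.

1.7911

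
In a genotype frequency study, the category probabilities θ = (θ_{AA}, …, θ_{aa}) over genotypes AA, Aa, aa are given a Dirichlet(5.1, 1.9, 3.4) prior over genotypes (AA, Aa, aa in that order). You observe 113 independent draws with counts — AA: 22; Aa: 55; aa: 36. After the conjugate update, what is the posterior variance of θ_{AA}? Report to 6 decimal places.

The Dirichlet prior is conjugate to the Multinomial likelihood: each posterior αⱼ = prior αⱼ + observed count nⱼ.
Posterior concentration: (27.1, 56.9, 39.4), total = 123.4.
Var[θ_j] = α_j(Σα−α_j)/((Σα)²(Σα+1)) = 27.1·96.3/(123.4²·124.4) = 0.001378.

0.001378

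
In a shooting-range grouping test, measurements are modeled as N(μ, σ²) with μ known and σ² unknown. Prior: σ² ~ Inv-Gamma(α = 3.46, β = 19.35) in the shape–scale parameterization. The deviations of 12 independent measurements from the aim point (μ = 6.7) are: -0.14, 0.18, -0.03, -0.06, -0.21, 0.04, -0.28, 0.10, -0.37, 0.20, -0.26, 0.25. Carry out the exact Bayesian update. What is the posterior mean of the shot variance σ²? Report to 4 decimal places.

With known mean μ and an Inverse-Gamma(α, β) prior on σ², the Normal likelihood is conjugate: posterior is Inv-Gamma(α + n/2, β + Σ(xᵢ−μ)²/2).
Σ(xᵢ−μ)² = (-0.14)² + (0.18)² + (-0.03)² + (-0.06)² + (-0.21)² + (0.04)² + (-0.28)² + (0.10)² + (-0.37)² + (0.20)² + (-0.26)² + (0.25)² = 0.4976.
Posterior: Inv-Gamma(3.46 + 12/2, 19.35 + 0.4976/2) = Inv-Gamma(9.46, 19.59880).
E[σ²|data] = β/(α−1) = 19.59880/8.46 = 2.3166.

2.3166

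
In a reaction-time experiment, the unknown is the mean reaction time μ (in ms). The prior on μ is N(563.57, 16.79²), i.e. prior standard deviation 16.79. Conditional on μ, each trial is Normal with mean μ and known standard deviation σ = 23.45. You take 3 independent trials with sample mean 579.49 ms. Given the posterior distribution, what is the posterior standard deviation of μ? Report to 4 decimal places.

For Normal data with known variance σ², a Normal(μ₀, σ₀²) prior on μ is conjugate. Posterior precision = 1/σ₀² + n/σ²; posterior mean is the precision-weighted average of μ₀ and x̄.
σ₀² = 16.79² = 281.9041, σ² = 23.45² = 549.9025; σ² + n·σ₀² = 549.9025 + 3·281.9041 = 1395.6148.
Posterior precision = 1/σ₀² + n/σ² = 1/281.9041 + 3/549.9025 = (σ² + n·σ₀²)/(σ₀²σ²) = 1395.6148/(281.9041·549.9025); posterior variance σₙ² = σ₀²σ²/(σ² + n·σ₀²) = 281.9041·549.9025/1395.6148 = 111.076329.
Posterior SD = √σₙ² = √(281.9041·549.9025/1395.6148) = 10.5393.

10.5393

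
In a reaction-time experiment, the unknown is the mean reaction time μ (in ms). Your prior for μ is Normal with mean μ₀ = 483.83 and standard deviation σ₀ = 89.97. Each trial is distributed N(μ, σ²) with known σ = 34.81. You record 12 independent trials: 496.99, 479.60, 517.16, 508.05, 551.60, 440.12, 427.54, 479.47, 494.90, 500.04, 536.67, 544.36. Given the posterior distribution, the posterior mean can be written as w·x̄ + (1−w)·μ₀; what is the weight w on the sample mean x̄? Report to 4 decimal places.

For Normal data with known variance σ², a Normal(μ₀, σ₀²) prior on μ is conjugate. Posterior precision = 1/σ₀² + n/σ²; posterior mean is the precision-weighted average of μ₀ and x̄.
σ₀² = 89.97² = 8094.6009, σ² = 34.81² = 1211.7361. Prior precision 1/σ₀² = 1/8094.6009; data precision n/σ² = 12/1211.7361.
w = (n/σ²)/(1/σ₀² + n/σ²) = n·σ₀²/(σ² + n·σ₀²) = 12·8094.6009/(1211.7361 + 12·8094.6009) = 97135.2108/98346.9469 = 0.9877.

0.9877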